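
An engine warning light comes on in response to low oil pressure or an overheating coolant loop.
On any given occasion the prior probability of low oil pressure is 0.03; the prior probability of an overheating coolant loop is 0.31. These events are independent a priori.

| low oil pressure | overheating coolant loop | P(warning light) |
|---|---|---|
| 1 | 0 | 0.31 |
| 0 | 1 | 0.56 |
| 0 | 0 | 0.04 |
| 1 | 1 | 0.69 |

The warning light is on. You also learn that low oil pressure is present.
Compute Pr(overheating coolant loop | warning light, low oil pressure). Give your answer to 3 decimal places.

Pr(overheating coolant loop | warning light, low oil pressure) ≈ 0.500

P(warning light | low oil pressure) = 0.31×0.69 + 0.69×0.31 = 0.213900 + 0.213900 = 0.427800
Restricting to configurations with overheating coolant loop present: 0.69×0.31 = 0.213900.
P(overheating coolant loop | warning light, low oil pressure) = 0.213900 / 0.427800 ≈ 0.500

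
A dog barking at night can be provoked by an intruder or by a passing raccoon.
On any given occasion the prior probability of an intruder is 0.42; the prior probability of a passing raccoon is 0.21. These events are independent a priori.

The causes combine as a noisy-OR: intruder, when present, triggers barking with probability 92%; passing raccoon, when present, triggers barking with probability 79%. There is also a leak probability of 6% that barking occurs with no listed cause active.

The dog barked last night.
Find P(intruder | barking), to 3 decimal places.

Under noisy-OR, P(barking | causes) = 1 − (1−0.06)·∏(1−qᵢ) over the active causes.
Enumerate the 4 (intruder, passing raccoon) configurations and weight by the priors:
  P(barking) = 0.06·0.58·0.79 + 0.8026·0.58·0.21 + 0.9248·0.42·0.79 + 0.984208·0.42·0.21
        = 0.027492 + 0.097757 + 0.306849 + 0.086807 = 0.518905
The terms with intruder present sum to 0.393656, so
  P(intruder | barking) = 0.393656 / 0.518905 ≈ 0.759

P(intruder | barking) ≈ 0.759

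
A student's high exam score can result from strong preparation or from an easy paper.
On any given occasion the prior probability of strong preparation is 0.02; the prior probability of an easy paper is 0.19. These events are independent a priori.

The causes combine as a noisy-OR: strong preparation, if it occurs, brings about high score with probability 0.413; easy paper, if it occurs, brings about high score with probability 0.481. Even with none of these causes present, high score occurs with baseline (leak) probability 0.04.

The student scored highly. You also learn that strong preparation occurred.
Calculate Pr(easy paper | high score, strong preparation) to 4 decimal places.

Pr(easy paper | high score, strong preparation) ≈ 0.2755

Under noisy-OR, P(high score | causes) = 1 − (1−0.04)·∏(1−qᵢ) over the active causes.
For the numerator, keep only easy paper=true terms: 0.707533*0.19 = 0.134431
Denominator P(high score | strong preparation): 0.43648*0.81 + 0.707533*0.19 = 0.487980
P(easy paper | high score, strong preparation) = 0.134431/0.487980 ≈ 0.2755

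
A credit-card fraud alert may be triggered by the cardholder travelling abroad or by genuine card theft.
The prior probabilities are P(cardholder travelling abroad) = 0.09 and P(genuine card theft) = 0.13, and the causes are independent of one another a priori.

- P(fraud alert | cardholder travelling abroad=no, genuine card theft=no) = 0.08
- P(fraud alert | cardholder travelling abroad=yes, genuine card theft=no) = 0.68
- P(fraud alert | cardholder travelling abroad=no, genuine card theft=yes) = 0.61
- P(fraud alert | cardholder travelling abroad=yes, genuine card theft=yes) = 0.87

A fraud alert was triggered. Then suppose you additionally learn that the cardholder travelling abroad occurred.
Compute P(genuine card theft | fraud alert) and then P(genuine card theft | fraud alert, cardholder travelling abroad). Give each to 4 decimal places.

Sum P(fraud alert|·) weighted by the priors over the 4 (cardholder travelling abroad, genuine card theft) configurations:
  P(fraud alert) = 0.08×0.91×0.87 + 0.61×0.91×0.13 + 0.68×0.09×0.87 + 0.87×0.09×0.13
        = 0.063336 + 0.072163 + 0.053244 + 0.010179 = 0.198922
The terms with genuine card theft present sum to 0.082342, so
  P(genuine card theft | fraud alert) = 0.082342 / 0.198922 ≈ 0.4139

Now condition on the additional information:
Enumerate both values of genuine card theft and weight by the priors:
  P(fraud alert | cardholder travelling abroad) = 0.68·0.87 + 0.87·0.13
        = 0.591600 + 0.113100 = 0.704700
Configurations with genuine card theft contribute 0.113100, so
  P(genuine card theft | fraud alert, cardholder travelling abroad) = 0.113100 / 0.704700 ≈ 0.1605
The drop from 0.4139 to 0.1605 is the explaining-away (discounting) effect.

P(genuine card theft | fraud alert) ≈ 0.4139; P(genuine card theft | fraud alert, cardholder travelling abroad) ≈ 0.1605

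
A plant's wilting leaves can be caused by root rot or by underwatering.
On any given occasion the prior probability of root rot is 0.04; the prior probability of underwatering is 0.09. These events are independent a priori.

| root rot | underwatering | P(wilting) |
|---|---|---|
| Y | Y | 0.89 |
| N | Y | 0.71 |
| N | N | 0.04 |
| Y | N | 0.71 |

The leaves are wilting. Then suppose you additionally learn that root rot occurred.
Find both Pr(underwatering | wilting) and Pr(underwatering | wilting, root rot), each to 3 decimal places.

Sum P(wilting|·) weighted by the priors over the 4 (root rot, underwatering) configurations:
  P(wilting) = 0.04×0.96×0.91 + 0.71×0.96×0.09 + 0.71×0.04×0.91 + 0.89×0.04×0.09
        = 0.034944 + 0.061344 + 0.025844 + 0.003204 = 0.125336
Configurations with underwatering contribute 0.064548, so
  P(underwatering | wilting) = 0.064548 / 0.125336 ≈ 0.515

With the extra evidence:
P(wilting | root rot) = 0.71×0.91 + 0.89×0.09 = 0.646100 + 0.080100 = 0.726200
Restricting to configurations with underwatering present: 0.89×0.09 = 0.080100.
So P(underwatering | wilting, root rot) = 0.080100/0.726200 ≈ 0.110.
— root rot explains away the evidence for underwatering.

Pr(underwatering | wilting) ≈ 0.515; Pr(underwatering | wilting, root rot) ≈ 0.110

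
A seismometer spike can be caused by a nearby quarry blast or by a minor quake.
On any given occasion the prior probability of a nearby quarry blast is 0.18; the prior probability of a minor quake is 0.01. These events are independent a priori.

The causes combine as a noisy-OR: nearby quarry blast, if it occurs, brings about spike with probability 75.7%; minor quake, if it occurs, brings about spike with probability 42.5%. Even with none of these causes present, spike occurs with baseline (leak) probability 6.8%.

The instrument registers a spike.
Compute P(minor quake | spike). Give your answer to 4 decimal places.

Under noisy-OR, P(spike | causes) = 1 − (1−0.068)·∏(1−qᵢ) over the active causes.
Numerator (weight on configurations with minor quake): 0.003806 + 0.001566 = 0.005372
The normalizing constant is 0.068×0.82×0.99 + 0.4641×0.82×0.01 + 0.773524×0.18×0.99 + 0.869776×0.18×0.01 = 0.198416
P(minor quake | spike) = 0.005372/0.198416 ≈ 0.0271

P(minor quake | spike) ≈ 0.0271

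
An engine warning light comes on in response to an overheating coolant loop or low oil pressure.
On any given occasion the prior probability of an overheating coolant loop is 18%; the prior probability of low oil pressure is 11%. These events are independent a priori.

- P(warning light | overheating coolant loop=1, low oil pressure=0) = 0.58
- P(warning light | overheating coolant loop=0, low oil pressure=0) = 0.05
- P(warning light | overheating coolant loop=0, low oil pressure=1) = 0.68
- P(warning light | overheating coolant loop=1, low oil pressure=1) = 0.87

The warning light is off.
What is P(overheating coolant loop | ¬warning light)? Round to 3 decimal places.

Numerator (weight on configurations with overheating coolant loop): 0.067284 + 0.002574 = 0.069858
The normalizing constant is 0.95·0.82·0.89 + 0.32·0.82·0.11 + 0.42·0.18·0.89 + 0.13·0.18·0.11 = 0.792032
P(overheating coolant loop | ¬warning light) = 0.069858/0.792032 ≈ 0.088

P(overheating coolant loop | ¬warning light) ≈ 0.088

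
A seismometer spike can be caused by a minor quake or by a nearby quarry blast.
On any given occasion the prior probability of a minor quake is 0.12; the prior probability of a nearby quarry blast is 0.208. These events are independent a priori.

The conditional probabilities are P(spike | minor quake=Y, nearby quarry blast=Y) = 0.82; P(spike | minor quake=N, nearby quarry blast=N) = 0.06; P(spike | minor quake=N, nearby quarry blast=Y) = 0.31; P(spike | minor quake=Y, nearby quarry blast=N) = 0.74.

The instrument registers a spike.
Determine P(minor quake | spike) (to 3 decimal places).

By total probability over the 4 (minor quake, nearby quarry blast) configurations:
  P(spike) = 0.06×0.88×0.792 + 0.31×0.88×0.208 + 0.74×0.12×0.792 + 0.82×0.12×0.208
        = 0.041818 + 0.056742 + 0.070330 + 0.020467 = 0.189357
Keeping only the minor quake-present terms gives 0.090797, so
  P(minor quake | spike) = 0.090797 / 0.189357 ≈ 0.480

P(minor quake | spike) ≈ 0.480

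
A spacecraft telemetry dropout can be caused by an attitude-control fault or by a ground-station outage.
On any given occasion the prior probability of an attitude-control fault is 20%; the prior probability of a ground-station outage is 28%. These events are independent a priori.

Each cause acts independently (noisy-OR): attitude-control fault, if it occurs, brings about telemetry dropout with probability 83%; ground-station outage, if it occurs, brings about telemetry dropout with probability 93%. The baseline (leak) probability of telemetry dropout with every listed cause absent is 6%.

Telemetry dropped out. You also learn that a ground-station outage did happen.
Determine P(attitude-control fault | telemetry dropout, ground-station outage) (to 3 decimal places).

P(attitude-control fault | telemetry dropout, ground-station outage) ≈ 0.209

Under noisy-OR, P(telemetry dropout | causes) = 1 − (1−0.06)·∏(1−qᵢ) over the active causes.
P(telemetry dropout | ground-station outage) = 0.9342*0.8 + 0.988814*0.2 = 0.747360 + 0.197763 = 0.945123
Of this, 0.197763 comes from 0.988814*0.2 (the attitude-control fault=true cases).
So P(attitude-control fault | telemetry dropout, ground-station outage) = 0.197763/0.945123 ≈ 0.209.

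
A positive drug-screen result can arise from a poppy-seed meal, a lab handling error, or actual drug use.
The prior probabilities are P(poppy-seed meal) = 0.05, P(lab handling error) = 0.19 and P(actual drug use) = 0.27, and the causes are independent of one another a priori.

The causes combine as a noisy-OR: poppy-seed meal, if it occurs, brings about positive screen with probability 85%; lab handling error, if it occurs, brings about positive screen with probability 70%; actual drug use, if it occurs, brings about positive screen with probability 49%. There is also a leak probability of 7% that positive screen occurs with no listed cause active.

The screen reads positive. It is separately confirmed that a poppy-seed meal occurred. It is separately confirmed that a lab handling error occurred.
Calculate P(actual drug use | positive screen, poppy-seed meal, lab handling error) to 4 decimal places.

P(actual drug use | positive screen, poppy-seed meal, lab handling error) ≈ 0.2742

Under noisy-OR, P(positive screen | causes) = 1 − (1−0.07)·∏(1−qᵢ) over the active causes.
Sum P(positive screen|·) weighted by the priors over both values of actual drug use:
  P(positive screen | poppy-seed meal, lab handling error) = 0.95815×0.73 + 0.978657×0.27
        = 0.699449 + 0.264237 = 0.963686
Keeping only the actual drug use-present terms gives 0.264237, so
  P(actual drug use | positive screen, poppy-seed meal, lab handling error) = 0.264237 / 0.963686 ≈ 0.2742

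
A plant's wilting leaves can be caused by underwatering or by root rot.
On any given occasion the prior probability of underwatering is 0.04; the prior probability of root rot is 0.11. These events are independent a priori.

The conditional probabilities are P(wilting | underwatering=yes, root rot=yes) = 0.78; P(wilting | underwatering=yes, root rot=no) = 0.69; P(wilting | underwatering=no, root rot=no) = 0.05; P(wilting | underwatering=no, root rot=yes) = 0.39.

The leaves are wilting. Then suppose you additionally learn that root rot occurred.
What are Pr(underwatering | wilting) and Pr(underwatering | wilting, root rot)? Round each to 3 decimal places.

For the numerator, keep only underwatering=true terms: 0.024564 + 0.003432 = 0.027996
The normalizing constant is 0.05×0.96×0.89 + 0.39×0.96×0.11 + 0.69×0.04×0.89 + 0.78×0.04×0.11 = 0.111900
Posterior = 0.027996 / 0.111900 ≈ 0.250

With the extra evidence:
Enumerate both values of underwatering and weight by the priors:
  P(wilting | root rot) = 0.39*0.96 + 0.78*0.04
        = 0.374400 + 0.031200 = 0.405600
Keeping only the underwatering-present terms gives 0.031200, so
  P(underwatering | wilting, root rot) = 0.031200 / 0.405600 ≈ 0.077
— root rot explains away the evidence for underwatering.

Pr(underwatering | wilting) ≈ 0.250; Pr(underwatering | wilting, root rot) ≈ 0.077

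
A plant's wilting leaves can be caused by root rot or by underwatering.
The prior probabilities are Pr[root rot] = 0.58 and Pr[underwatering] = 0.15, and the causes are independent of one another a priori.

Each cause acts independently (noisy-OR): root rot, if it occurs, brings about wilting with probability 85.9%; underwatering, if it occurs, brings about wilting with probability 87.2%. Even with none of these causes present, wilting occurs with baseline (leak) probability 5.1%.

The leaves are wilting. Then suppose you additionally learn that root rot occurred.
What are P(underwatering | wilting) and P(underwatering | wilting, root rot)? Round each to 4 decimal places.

P(underwatering | wilting) ≈ 0.2403; P(underwatering | wilting, root rot) ≈ 0.1668

Under noisy-OR, P(wilting | causes) = 1 − (1−0.051)·∏(1−qᵢ) over the active causes.
Numerator (weight on configurations with underwatering): 0.055347 + 0.085510 = 0.140857
The normalizing constant is 0.051×0.42×0.85 + 0.878528×0.42×0.15 + 0.866191×0.58×0.85 + 0.982872×0.58×0.15 = 0.586096
Posterior = 0.140857 / 0.586096 ≈ 0.2403

Now also conditioning on root rot=true:
Numerator (weight on configurations with underwatering): 0.982872*0.15 = 0.147431
Normalizer over all consistent configurations: 0.866191*0.85 + 0.982872*0.15 = 0.883693
Posterior = 0.147431 / 0.883693 ≈ 0.1668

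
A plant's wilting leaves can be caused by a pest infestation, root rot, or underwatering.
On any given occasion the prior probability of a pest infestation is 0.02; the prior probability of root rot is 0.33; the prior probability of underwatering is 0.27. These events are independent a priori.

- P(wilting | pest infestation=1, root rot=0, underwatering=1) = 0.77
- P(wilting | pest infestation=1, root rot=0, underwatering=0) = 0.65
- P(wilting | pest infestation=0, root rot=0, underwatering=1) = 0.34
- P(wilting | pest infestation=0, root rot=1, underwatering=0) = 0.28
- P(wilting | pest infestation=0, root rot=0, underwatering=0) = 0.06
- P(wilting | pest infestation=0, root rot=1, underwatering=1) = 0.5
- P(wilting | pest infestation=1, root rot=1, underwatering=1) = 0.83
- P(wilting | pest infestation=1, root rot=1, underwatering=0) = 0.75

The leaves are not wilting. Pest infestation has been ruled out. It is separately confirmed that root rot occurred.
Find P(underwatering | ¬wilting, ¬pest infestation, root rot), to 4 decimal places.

By total probability over both values of underwatering:
  P(¬wilting | ¬pest infestation, root rot) = 0.72·0.73 + 0.5·0.27
        = 0.525600 + 0.135000 = 0.660600
Configurations with underwatering contribute 0.135000, so
  P(underwatering | ¬wilting, ¬pest infestation, root rot) = 0.135000 / 0.660600 ≈ 0.2044

P(underwatering | ¬wilting, ¬pest infestation, root rot) ≈ 0.2044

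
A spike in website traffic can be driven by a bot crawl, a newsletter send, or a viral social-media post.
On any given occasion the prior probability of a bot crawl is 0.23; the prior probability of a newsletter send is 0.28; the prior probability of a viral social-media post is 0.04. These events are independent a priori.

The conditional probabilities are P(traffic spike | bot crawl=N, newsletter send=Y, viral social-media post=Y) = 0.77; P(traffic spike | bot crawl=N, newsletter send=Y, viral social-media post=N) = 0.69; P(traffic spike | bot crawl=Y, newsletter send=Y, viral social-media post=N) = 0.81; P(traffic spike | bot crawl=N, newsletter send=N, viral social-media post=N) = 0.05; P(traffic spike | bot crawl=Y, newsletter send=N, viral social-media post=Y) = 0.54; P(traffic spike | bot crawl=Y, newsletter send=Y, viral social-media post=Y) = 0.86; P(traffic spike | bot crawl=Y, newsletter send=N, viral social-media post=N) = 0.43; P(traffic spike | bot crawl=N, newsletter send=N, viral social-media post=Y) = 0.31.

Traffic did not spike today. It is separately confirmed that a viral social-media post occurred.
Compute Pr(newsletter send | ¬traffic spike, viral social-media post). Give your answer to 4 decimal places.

Pr(newsletter send | ¬traffic spike, viral social-media post) ≈ 0.1133

P(¬traffic spike | viral social-media post) = 0.69·0.77·0.72 + 0.23·0.77·0.28 + 0.46·0.23·0.72 + 0.14·0.23·0.28 = 0.382536 + 0.049588 + 0.076176 + 0.009016 = 0.517316
Restricting to configurations with newsletter send present: 0.049588 + 0.009016 = 0.058604.
So P(newsletter send | ¬traffic spike, viral social-media post) = 0.058604/0.517316 ≈ 0.1133.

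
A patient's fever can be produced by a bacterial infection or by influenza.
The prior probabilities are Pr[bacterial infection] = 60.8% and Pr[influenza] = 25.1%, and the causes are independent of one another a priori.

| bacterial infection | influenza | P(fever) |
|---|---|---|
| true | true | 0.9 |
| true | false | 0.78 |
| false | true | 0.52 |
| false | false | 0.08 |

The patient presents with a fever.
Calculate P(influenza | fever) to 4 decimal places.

Sum P(fever|·) weighted by the priors over the 4 (bacterial infection, influenza) configurations:
  P(fever) = 0.08*0.392*0.749 + 0.52*0.392*0.251 + 0.78*0.608*0.749 + 0.9*0.608*0.251
        = 0.023489 + 0.051164 + 0.355206 + 0.137347 = 0.567206
The terms with influenza present sum to 0.188511, so
  P(influenza | fever) = 0.188511 / 0.567206 ≈ 0.3324

P(influenza | fever) ≈ 0.3324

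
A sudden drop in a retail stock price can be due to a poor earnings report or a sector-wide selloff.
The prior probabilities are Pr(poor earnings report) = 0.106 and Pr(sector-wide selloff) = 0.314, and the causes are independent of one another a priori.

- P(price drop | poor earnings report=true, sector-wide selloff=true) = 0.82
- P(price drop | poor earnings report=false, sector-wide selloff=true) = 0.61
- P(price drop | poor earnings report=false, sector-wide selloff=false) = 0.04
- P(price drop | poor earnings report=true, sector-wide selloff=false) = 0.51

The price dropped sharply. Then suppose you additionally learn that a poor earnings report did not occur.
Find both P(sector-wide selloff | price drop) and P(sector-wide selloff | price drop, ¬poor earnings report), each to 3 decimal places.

P(sector-wide selloff | price drop) ≈ 0.763; P(sector-wide selloff | price drop, ¬poor earnings report) ≈ 0.875

Sum P(price drop|·) weighted by the priors over the 4 (poor earnings report, sector-wide selloff) configurations:
  P(price drop) = 0.04*0.894*0.686 + 0.61*0.894*0.314 + 0.51*0.106*0.686 + 0.82*0.106*0.314
        = 0.024531 + 0.171237 + 0.037085 + 0.027293 = 0.260146
Configurations with sector-wide selloff contribute 0.198530, so
  P(sector-wide selloff | price drop) = 0.198530 / 0.260146 ≈ 0.763

Now also conditioning on poor earnings report≠true:
For the numerator, keep only sector-wide selloff=true terms: 0.61*0.314 = 0.191540
The normalizing constant is 0.04*0.686 + 0.61*0.314 = 0.218980
P(sector-wide selloff | price drop, ¬poor earnings report) = 0.191540/0.218980 ≈ 0.875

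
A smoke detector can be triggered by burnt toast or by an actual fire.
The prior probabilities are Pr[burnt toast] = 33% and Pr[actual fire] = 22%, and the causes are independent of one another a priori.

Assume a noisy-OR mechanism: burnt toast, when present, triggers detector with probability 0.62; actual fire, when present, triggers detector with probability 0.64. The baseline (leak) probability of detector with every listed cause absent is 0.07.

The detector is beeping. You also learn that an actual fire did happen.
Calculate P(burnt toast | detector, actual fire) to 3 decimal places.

P(burnt toast | detector, actual fire) ≈ 0.393

Under noisy-OR, P(detector | causes) = 1 − (1−0.07)·∏(1−qᵢ) over the active causes.
P(detector | actual fire) = 0.6652×0.67 + 0.872776×0.33 = 0.445684 + 0.288016 = 0.733700
The burnt toast-present share is 0.872776×0.33 = 0.288016.
So P(burnt toast | detector, actual fire) = 0.288016/0.733700 ≈ 0.393.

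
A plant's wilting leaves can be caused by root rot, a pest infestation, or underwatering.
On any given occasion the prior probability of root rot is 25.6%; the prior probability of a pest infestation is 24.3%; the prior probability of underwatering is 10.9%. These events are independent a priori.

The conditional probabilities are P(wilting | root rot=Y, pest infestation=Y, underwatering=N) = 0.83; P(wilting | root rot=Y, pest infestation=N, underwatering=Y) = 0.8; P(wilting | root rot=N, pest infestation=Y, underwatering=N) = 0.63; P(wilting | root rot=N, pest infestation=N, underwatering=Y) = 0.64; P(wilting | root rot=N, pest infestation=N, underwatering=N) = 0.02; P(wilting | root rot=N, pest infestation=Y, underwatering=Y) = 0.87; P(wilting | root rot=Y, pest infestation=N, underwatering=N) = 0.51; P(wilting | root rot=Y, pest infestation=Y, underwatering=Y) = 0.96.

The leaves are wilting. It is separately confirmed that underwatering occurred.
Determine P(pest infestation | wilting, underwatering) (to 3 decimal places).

P(pest infestation | wilting, underwatering) ≈ 0.296

Weight on pest infestation=true, given the evidence: 0.157289 + 0.059720 = 0.217009
Normalizer over all consistent configurations: 0.64·0.744·0.757 + 0.87·0.744·0.243 + 0.8·0.256·0.757 + 0.96·0.256·0.243 = 0.732496
Posterior = 0.217009 / 0.732496 ≈ 0.296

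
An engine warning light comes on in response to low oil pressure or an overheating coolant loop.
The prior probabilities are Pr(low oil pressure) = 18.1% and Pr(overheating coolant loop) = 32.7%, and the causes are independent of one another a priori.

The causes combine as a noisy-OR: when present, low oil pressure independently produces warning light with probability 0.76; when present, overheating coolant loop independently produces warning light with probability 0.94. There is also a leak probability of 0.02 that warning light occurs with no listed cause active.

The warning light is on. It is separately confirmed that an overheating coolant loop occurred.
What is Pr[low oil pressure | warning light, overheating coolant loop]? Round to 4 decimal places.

Pr[low oil pressure | warning light, overheating coolant loop] ≈ 0.1880

Under noisy-OR, P(warning light | causes) = 1 − (1−0.02)·∏(1−qᵢ) over the active causes.
Numerator (weight on configurations with low oil pressure): 0.985888×0.181 = 0.178446
Normalizer over all consistent configurations: 0.9412×0.819 + 0.985888×0.181 = 0.949289
Posterior = 0.178446 / 0.949289 ≈ 0.1880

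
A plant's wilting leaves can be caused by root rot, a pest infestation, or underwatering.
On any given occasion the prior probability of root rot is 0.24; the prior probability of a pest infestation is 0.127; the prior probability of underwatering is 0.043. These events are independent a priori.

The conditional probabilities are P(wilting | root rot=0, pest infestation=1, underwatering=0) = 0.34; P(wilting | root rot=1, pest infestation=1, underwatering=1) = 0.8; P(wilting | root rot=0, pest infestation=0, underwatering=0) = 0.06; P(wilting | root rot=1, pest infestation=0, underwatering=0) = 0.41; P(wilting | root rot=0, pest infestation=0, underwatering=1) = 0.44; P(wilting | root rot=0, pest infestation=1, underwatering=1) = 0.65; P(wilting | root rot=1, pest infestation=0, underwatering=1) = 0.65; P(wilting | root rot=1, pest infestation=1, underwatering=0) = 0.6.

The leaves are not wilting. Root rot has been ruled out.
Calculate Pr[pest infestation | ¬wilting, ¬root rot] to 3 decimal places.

Numerator (weight on configurations with pest infestation): 0.080216 + 0.001911 = 0.082127
Denominator P(¬wilting | ¬root rot): 0.94*0.873*0.957 + 0.56*0.873*0.043 + 0.66*0.127*0.957 + 0.35*0.127*0.043 = 0.888482
Posterior = 0.082127 / 0.888482 ≈ 0.092

Pr[pest infestation | ¬wilting, ¬root rot] ≈ 0.092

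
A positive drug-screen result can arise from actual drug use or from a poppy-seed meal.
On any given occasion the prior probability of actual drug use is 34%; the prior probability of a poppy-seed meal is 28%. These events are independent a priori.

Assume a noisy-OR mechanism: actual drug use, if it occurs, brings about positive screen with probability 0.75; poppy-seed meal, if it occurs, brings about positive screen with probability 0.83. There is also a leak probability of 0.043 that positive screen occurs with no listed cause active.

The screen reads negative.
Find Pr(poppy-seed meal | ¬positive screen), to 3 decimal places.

Pr(poppy-seed meal | ¬positive screen) ≈ 0.062

Under noisy-OR, P(positive screen | causes) = 1 − (1−0.043)·∏(1−qᵢ) over the active causes.
Sum P(¬positive screen|·) weighted by the priors over the 4 (actual drug use, poppy-seed meal) configurations:
  P(¬positive screen) = 0.957*0.66*0.72 + 0.16269*0.66*0.28 + 0.23925*0.34*0.72 + 0.040673*0.34*0.28
        = 0.454766 + 0.030065 + 0.058568 + 0.003872 = 0.547271
Keeping only the poppy-seed meal-present terms gives 0.033937, so
  P(poppy-seed meal | ¬positive screen) = 0.033937 / 0.547271 ≈ 0.062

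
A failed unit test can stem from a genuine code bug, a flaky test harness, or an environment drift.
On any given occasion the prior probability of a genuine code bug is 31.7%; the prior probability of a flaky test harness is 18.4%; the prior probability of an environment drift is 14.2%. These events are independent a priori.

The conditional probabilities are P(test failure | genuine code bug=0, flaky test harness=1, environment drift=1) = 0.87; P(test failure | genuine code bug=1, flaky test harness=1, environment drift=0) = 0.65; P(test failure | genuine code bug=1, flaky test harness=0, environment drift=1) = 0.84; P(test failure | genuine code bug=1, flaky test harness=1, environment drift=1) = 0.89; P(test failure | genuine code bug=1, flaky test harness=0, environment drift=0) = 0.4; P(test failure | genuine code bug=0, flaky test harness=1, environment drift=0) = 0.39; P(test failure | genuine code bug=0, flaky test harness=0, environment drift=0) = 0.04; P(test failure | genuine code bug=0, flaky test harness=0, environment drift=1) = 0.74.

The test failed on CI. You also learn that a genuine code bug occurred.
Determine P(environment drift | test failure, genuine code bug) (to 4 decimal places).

Sum P(test failure|·) weighted by the priors over the 4 (flaky test harness, environment drift) configurations:
  P(test failure | genuine code bug) = 0.4*0.816*0.858 + 0.84*0.816*0.142 + 0.65*0.184*0.858 + 0.89*0.184*0.142
        = 0.280051 + 0.097332 + 0.102617 + 0.023254 = 0.503254
The terms with environment drift present sum to 0.120586, so
  P(environment drift | test failure, genuine code bug) = 0.120586 / 0.503254 ≈ 0.2396

P(environment drift | test failure, genuine code bug) ≈ 0.2396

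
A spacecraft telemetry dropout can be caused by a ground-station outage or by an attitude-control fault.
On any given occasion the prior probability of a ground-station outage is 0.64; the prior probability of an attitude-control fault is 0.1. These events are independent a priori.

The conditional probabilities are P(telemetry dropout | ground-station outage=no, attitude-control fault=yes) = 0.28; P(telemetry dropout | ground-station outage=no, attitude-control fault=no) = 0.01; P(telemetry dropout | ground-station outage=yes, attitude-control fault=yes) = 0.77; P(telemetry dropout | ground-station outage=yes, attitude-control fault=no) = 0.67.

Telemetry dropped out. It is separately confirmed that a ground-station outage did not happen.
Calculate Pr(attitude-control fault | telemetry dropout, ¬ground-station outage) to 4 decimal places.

Pr(attitude-control fault | telemetry dropout, ¬ground-station outage) ≈ 0.7568

P(telemetry dropout | ¬ground-station outage) = 0.01×0.9 + 0.28×0.1 = 0.009000 + 0.028000 = 0.037000
The attitude-control fault-present share is 0.28×0.1 = 0.028000.
P(attitude-control fault | telemetry dropout, ¬ground-station outage) = 0.028000 / 0.037000 ≈ 0.7568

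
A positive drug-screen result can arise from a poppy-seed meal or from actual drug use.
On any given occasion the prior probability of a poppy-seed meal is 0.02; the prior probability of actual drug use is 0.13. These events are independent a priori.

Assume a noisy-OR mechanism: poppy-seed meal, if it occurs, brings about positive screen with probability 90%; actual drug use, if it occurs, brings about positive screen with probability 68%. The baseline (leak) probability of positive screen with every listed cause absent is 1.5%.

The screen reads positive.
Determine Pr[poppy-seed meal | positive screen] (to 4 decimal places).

Under noisy-OR, P(positive screen | causes) = 1 − (1−0.015)·∏(1−qᵢ) over the active causes.
P(positive screen) = 0.015×0.98×0.87 + 0.6848×0.98×0.13 + 0.9015×0.02×0.87 + 0.96848×0.02×0.13 = 0.012789 + 0.087244 + 0.015686 + 0.002518 = 0.118237
Restricting to configurations with poppy-seed meal present: 0.015686 + 0.002518 = 0.018204.
Hence the posterior is 0.018204/0.118237 ≈ 0.1540.

Pr[poppy-seed meal | positive screen] ≈ 0.1540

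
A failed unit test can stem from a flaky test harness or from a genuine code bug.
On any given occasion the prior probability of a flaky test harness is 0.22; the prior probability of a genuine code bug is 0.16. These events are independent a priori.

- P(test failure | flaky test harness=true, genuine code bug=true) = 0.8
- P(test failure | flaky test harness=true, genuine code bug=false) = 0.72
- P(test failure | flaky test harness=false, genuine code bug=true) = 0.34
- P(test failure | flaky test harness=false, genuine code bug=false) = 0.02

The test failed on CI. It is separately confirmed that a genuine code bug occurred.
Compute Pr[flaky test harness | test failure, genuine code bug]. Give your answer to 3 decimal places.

Pr[flaky test harness | test failure, genuine code bug] ≈ 0.399

P(test failure | genuine code bug) = 0.34*0.78 + 0.8*0.22 = 0.265200 + 0.176000 = 0.441200
The flaky test harness-present share is 0.8*0.22 = 0.176000.
So P(flaky test harness | test failure, genuine code bug) = 0.176000/0.441200 ≈ 0.399.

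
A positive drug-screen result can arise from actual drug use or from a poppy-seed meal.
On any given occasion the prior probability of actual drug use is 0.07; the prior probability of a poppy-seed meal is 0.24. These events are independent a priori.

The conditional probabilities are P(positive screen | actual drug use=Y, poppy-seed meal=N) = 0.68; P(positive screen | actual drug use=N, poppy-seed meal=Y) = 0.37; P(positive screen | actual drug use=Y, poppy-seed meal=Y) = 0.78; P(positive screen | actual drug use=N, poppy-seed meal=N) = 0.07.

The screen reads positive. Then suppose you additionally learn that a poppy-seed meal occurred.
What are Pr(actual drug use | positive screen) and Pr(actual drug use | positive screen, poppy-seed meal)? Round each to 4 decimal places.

Pr(actual drug use | positive screen) ≈ 0.2718; Pr(actual drug use | positive screen, poppy-seed meal) ≈ 0.1369

P(positive screen) = 0.07·0.93·0.76 + 0.37·0.93·0.24 + 0.68·0.07·0.76 + 0.78·0.07·0.24 = 0.049476 + 0.082584 + 0.036176 + 0.013104 = 0.181340
Restricting to configurations with actual drug use present: 0.036176 + 0.013104 = 0.049280.
Hence the posterior is 0.049280/0.181340 ≈ 0.2718.

Now condition on the additional information:
By total probability over both values of actual drug use:
  P(positive screen | poppy-seed meal) = 0.37×0.93 + 0.78×0.07
        = 0.344100 + 0.054600 = 0.398700
Configurations with actual drug use contribute 0.054600, so
  P(actual drug use | positive screen, poppy-seed meal) = 0.054600 / 0.398700 ≈ 0.1369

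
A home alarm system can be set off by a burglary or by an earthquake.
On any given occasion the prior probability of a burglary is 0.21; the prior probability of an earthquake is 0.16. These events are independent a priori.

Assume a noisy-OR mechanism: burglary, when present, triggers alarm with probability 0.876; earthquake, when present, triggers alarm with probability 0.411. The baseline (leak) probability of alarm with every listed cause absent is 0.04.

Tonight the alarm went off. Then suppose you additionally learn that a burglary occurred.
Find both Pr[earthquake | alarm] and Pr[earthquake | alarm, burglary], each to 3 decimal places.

Pr[earthquake | alarm] ≈ 0.321; Pr[earthquake | alarm, burglary] ≈ 0.167

Under noisy-OR, P(alarm | causes) = 1 − (1−0.04)·∏(1−qᵢ) over the active causes.
P(alarm) = 0.04×0.79×0.84 + 0.43456×0.79×0.16 + 0.88096×0.21×0.84 + 0.929885×0.21×0.16 = 0.026544 + 0.054928 + 0.155401 + 0.031244 = 0.268117
The earthquake-present share is 0.054928 + 0.031244 = 0.086172.
Hence the posterior is 0.086172/0.268117 ≈ 0.321.

Now condition on the additional information:
For the numerator, keep only earthquake=true terms: 0.929885*0.16 = 0.148782
The normalizing constant is 0.88096*0.84 + 0.929885*0.16 = 0.888788
Posterior = 0.148782 / 0.888788 ≈ 0.167
Conditioning on burglary lowers the posterior on earthquake: the classic explaining-away effect in a common-effect structure.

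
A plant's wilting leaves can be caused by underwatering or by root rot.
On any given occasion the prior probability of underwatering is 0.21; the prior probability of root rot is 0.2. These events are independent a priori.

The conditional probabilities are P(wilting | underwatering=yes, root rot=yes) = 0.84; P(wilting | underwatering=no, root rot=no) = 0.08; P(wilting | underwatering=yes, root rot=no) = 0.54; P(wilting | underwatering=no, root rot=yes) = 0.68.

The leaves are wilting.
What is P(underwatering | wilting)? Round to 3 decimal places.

P(underwatering | wilting) ≈ 0.444

Enumerate the 4 (underwatering, root rot) configurations and weight by the priors:
  P(wilting) = 0.08×0.79×0.8 + 0.68×0.79×0.2 + 0.54×0.21×0.8 + 0.84×0.21×0.2
        = 0.050560 + 0.107440 + 0.090720 + 0.035280 = 0.284000
The terms with underwatering present sum to 0.126000, so
  P(underwatering | wilting) = 0.126000 / 0.284000 ≈ 0.444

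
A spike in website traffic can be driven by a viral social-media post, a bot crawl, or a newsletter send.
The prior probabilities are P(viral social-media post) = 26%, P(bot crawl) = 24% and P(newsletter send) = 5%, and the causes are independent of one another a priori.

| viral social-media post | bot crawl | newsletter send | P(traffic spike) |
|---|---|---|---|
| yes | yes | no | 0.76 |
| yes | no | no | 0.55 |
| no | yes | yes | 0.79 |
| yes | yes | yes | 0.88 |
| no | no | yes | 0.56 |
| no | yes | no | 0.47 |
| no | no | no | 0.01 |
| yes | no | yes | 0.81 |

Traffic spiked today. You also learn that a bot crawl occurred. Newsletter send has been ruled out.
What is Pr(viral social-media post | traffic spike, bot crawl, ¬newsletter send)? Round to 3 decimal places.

Pr(viral social-media post | traffic spike, bot crawl, ¬newsletter send) ≈ 0.362

P(traffic spike | bot crawl, ¬newsletter send) = 0.47·0.74 + 0.76·0.26 = 0.347800 + 0.197600 = 0.545400
Of this, 0.197600 comes from 0.76·0.26 (the viral social-media post=true cases).
P(viral social-media post | traffic spike, bot crawl, ¬newsletter send) = 0.197600 / 0.545400 ≈ 0.362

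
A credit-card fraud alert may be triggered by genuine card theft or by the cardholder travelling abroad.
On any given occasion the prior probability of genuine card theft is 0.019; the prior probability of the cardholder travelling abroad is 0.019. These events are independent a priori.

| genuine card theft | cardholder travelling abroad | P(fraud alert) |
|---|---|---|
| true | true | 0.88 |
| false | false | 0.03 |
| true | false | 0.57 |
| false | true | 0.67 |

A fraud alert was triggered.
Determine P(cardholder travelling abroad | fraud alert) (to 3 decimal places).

P(cardholder travelling abroad | fraud alert) ≈ 0.245

Weight on cardholder travelling abroad=true, given the evidence: 0.012488 + 0.000318 = 0.012806
The normalizing constant is 0.03*0.981*0.981 + 0.67*0.981*0.019 + 0.57*0.019*0.981 + 0.88*0.019*0.019 = 0.052301
P(cardholder travelling abroad | fraud alert) = 0.012806/0.052301 ≈ 0.245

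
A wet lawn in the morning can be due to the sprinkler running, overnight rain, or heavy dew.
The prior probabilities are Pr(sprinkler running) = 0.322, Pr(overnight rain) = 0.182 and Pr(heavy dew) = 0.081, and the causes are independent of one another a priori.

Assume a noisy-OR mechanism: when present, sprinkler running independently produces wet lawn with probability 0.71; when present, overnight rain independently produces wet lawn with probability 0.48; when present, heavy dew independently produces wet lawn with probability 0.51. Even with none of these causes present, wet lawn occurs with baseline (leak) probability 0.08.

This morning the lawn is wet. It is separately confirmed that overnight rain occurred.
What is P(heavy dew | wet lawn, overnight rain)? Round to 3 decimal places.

P(heavy dew | wet lawn, overnight rain) ≈ 0.103

Under noisy-OR, P(wet lawn | causes) = 1 − (1−0.08)·∏(1−qᵢ) over the active causes.
Weight on heavy dew=true, given the evidence: 0.042044 + 0.024309 = 0.066353
The normalizing constant is 0.5216×0.678×0.919 + 0.765584×0.678×0.081 + 0.861264×0.322×0.919 + 0.932019×0.322×0.081 = 0.646217
P(heavy dew | wet lawn, overnight rain) = 0.066353/0.646217 ≈ 0.103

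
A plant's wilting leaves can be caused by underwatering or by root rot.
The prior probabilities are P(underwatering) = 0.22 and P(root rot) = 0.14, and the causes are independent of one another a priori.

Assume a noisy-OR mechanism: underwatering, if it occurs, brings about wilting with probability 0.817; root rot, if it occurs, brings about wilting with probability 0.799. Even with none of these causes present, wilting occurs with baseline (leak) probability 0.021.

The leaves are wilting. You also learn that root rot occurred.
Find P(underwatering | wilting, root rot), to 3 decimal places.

Under noisy-OR, P(wilting | causes) = 1 − (1−0.021)·∏(1−qᵢ) over the active causes.
Weight on underwatering=true, given the evidence: 0.963989×0.22 = 0.212078
Denominator P(wilting | root rot): 0.803221×0.78 + 0.963989×0.22 = 0.838590
Posterior = 0.212078 / 0.838590 ≈ 0.253

P(underwatering | wilting, root rot) ≈ 0.253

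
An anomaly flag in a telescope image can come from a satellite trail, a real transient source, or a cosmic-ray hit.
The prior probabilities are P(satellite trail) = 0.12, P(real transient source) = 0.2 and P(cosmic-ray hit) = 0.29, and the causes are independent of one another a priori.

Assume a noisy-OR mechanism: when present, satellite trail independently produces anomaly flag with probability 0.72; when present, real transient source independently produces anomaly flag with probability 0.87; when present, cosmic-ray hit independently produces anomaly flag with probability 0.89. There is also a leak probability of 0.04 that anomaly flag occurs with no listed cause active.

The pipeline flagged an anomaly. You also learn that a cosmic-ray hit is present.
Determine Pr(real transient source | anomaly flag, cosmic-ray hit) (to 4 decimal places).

Pr(real transient source | anomaly flag, cosmic-ray hit) ≈ 0.2146

Under noisy-OR, P(anomaly flag | causes) = 1 − (1−0.04)·∏(1−qᵢ) over the active causes.
For the numerator, keep only real transient source=true terms: 0.173584 + 0.023908 = 0.197492
Denominator P(anomaly flag | cosmic-ray hit): 0.8944·0.88·0.8 + 0.986272·0.88·0.2 + 0.970432·0.12·0.8 + 0.996156·0.12·0.2 = 0.920311
Posterior = 0.197492 / 0.920311 ≈ 0.2146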